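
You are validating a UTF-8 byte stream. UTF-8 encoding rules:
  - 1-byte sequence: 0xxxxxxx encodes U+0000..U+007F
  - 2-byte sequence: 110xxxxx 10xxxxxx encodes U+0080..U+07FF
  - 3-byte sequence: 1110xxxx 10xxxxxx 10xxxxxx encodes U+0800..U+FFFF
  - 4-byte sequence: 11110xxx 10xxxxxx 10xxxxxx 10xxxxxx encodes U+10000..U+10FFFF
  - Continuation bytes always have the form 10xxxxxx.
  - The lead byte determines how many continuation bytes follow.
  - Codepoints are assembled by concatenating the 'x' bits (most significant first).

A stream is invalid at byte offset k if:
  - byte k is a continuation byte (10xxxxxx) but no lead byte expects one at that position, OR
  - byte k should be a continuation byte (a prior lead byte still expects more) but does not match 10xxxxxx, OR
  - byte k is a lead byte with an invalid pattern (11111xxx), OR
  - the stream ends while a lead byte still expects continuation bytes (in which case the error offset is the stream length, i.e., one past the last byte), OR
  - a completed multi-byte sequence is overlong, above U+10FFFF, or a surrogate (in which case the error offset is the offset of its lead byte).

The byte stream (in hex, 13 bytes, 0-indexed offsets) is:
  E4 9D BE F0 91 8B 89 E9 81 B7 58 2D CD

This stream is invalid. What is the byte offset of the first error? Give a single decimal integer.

Answer: 13

Derivation:
Byte[0]=E4: 3-byte lead, need 2 cont bytes. acc=0x4
Byte[1]=9D: continuation. acc=(acc<<6)|0x1D=0x11D
Byte[2]=BE: continuation. acc=(acc<<6)|0x3E=0x477E
Completed: cp=U+477E (starts at byte 0)
Byte[3]=F0: 4-byte lead, need 3 cont bytes. acc=0x0
Byte[4]=91: continuation. acc=(acc<<6)|0x11=0x11
Byte[5]=8B: continuation. acc=(acc<<6)|0x0B=0x44B
Byte[6]=89: continuation. acc=(acc<<6)|0x09=0x112C9
Completed: cp=U+112C9 (starts at byte 3)
Byte[7]=E9: 3-byte lead, need 2 cont bytes. acc=0x9
Byte[8]=81: continuation. acc=(acc<<6)|0x01=0x241
Byte[9]=B7: continuation. acc=(acc<<6)|0x37=0x9077
Completed: cp=U+9077 (starts at byte 7)
Byte[10]=58: 1-byte ASCII. cp=U+0058
Byte[11]=2D: 1-byte ASCII. cp=U+002D
Byte[12]=CD: 2-byte lead, need 1 cont bytes. acc=0xD
Byte[13]: stream ended, expected continuation. INVALID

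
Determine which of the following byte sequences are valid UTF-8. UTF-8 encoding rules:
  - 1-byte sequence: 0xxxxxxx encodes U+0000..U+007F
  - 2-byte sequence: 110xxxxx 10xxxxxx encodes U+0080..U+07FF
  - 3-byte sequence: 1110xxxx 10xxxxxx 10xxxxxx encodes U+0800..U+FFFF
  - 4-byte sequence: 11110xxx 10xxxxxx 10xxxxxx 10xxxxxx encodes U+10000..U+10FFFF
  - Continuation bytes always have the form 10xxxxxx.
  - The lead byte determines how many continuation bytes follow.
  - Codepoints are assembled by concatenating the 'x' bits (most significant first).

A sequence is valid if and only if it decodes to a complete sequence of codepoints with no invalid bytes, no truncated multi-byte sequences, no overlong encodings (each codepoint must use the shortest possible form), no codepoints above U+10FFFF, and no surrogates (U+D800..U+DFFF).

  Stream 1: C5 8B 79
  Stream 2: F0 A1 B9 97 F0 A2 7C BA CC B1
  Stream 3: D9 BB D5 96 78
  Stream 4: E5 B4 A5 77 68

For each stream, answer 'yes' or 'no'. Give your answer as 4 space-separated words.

Stream 1: decodes cleanly. VALID
Stream 2: error at byte offset 6. INVALID
Stream 3: decodes cleanly. VALID
Stream 4: decodes cleanly. VALID

Answer: yes no yes yes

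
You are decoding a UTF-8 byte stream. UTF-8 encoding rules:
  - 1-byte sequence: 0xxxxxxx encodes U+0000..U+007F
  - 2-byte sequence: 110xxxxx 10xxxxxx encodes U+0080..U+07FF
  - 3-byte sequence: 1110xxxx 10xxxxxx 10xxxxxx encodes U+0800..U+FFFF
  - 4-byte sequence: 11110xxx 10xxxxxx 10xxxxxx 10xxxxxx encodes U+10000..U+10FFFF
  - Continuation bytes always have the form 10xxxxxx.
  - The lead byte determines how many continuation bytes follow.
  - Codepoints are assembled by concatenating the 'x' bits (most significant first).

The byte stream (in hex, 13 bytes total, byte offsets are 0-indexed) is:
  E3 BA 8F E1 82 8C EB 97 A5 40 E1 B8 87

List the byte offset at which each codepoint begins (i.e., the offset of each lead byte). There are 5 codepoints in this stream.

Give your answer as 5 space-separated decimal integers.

Answer: 0 3 6 9 10

Derivation:
Byte[0]=E3: 3-byte lead, need 2 cont bytes. acc=0x3
Byte[1]=BA: continuation. acc=(acc<<6)|0x3A=0xFA
Byte[2]=8F: continuation. acc=(acc<<6)|0x0F=0x3E8F
Completed: cp=U+3E8F (starts at byte 0)
Byte[3]=E1: 3-byte lead, need 2 cont bytes. acc=0x1
Byte[4]=82: continuation. acc=(acc<<6)|0x02=0x42
Byte[5]=8C: continuation. acc=(acc<<6)|0x0C=0x108C
Completed: cp=U+108C (starts at byte 3)
Byte[6]=EB: 3-byte lead, need 2 cont bytes. acc=0xB
Byte[7]=97: continuation. acc=(acc<<6)|0x17=0x2D7
Byte[8]=A5: continuation. acc=(acc<<6)|0x25=0xB5E5
Completed: cp=U+B5E5 (starts at byte 6)
Byte[9]=40: 1-byte ASCII. cp=U+0040
Byte[10]=E1: 3-byte lead, need 2 cont bytes. acc=0x1
Byte[11]=B8: continuation. acc=(acc<<6)|0x38=0x78
Byte[12]=87: continuation. acc=(acc<<6)|0x07=0x1E07
Completed: cp=U+1E07 (starts at byte 10)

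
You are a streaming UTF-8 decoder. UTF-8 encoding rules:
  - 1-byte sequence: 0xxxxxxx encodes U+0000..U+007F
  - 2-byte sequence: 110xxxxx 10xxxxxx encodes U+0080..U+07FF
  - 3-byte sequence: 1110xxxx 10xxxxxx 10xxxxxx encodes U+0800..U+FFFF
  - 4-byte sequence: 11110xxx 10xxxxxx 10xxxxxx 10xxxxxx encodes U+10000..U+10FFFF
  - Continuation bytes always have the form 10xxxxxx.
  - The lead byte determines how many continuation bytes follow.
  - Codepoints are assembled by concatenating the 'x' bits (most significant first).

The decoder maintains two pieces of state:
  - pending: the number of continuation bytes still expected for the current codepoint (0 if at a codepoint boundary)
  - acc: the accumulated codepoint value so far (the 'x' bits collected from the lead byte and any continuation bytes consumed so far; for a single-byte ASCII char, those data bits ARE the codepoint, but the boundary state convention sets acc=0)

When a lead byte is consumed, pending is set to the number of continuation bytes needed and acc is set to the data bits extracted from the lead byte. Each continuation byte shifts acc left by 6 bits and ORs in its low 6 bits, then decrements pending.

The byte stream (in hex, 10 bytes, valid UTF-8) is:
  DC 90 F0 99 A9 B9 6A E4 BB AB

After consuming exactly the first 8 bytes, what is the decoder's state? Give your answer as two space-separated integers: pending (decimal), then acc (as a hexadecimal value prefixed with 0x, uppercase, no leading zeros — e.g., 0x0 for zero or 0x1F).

Byte[0]=DC: 2-byte lead. pending=1, acc=0x1C
Byte[1]=90: continuation. acc=(acc<<6)|0x10=0x710, pending=0
Byte[2]=F0: 4-byte lead. pending=3, acc=0x0
Byte[3]=99: continuation. acc=(acc<<6)|0x19=0x19, pending=2
Byte[4]=A9: continuation. acc=(acc<<6)|0x29=0x669, pending=1
Byte[5]=B9: continuation. acc=(acc<<6)|0x39=0x19A79, pending=0
Byte[6]=6A: 1-byte. pending=0, acc=0x0
Byte[7]=E4: 3-byte lead. pending=2, acc=0x4

Answer: 2 0x4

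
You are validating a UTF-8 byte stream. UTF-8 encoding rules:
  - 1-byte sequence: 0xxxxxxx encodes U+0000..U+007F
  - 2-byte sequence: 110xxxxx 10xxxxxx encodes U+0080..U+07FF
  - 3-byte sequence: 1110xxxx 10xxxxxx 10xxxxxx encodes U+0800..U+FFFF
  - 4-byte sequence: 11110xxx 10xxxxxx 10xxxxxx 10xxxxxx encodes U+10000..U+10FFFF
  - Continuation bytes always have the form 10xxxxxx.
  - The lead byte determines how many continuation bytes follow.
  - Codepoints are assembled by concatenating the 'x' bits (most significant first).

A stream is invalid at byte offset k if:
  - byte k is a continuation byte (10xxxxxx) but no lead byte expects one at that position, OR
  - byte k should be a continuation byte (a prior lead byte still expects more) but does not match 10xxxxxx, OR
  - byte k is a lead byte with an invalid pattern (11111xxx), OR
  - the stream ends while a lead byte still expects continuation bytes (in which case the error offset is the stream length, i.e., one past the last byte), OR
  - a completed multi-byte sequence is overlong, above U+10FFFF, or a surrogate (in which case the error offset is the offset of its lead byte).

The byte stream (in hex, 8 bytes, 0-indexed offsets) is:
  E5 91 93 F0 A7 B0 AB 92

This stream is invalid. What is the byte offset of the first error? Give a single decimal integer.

Answer: 7

Derivation:
Byte[0]=E5: 3-byte lead, need 2 cont bytes. acc=0x5
Byte[1]=91: continuation. acc=(acc<<6)|0x11=0x151
Byte[2]=93: continuation. acc=(acc<<6)|0x13=0x5453
Completed: cp=U+5453 (starts at byte 0)
Byte[3]=F0: 4-byte lead, need 3 cont bytes. acc=0x0
Byte[4]=A7: continuation. acc=(acc<<6)|0x27=0x27
Byte[5]=B0: continuation. acc=(acc<<6)|0x30=0x9F0
Byte[6]=AB: continuation. acc=(acc<<6)|0x2B=0x27C2B
Completed: cp=U+27C2B (starts at byte 3)
Byte[7]=92: INVALID lead byte (not 0xxx/110x/1110/11110)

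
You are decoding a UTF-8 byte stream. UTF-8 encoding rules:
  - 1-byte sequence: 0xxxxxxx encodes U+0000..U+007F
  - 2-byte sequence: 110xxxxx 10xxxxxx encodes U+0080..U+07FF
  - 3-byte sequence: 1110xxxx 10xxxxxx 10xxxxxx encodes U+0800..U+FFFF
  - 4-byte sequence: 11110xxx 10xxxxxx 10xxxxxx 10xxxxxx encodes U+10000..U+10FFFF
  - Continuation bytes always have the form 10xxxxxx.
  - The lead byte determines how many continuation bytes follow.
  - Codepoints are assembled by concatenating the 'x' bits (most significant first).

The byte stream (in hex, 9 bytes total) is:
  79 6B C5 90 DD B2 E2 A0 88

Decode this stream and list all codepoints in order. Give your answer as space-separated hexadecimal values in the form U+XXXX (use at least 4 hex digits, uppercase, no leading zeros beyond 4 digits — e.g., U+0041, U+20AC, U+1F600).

Byte[0]=79: 1-byte ASCII. cp=U+0079
Byte[1]=6B: 1-byte ASCII. cp=U+006B
Byte[2]=C5: 2-byte lead, need 1 cont bytes. acc=0x5
Byte[3]=90: continuation. acc=(acc<<6)|0x10=0x150
Completed: cp=U+0150 (starts at byte 2)
Byte[4]=DD: 2-byte lead, need 1 cont bytes. acc=0x1D
Byte[5]=B2: continuation. acc=(acc<<6)|0x32=0x772
Completed: cp=U+0772 (starts at byte 4)
Byte[6]=E2: 3-byte lead, need 2 cont bytes. acc=0x2
Byte[7]=A0: continuation. acc=(acc<<6)|0x20=0xA0
Byte[8]=88: continuation. acc=(acc<<6)|0x08=0x2808
Completed: cp=U+2808 (starts at byte 6)

Answer: U+0079 U+006B U+0150 U+0772 U+2808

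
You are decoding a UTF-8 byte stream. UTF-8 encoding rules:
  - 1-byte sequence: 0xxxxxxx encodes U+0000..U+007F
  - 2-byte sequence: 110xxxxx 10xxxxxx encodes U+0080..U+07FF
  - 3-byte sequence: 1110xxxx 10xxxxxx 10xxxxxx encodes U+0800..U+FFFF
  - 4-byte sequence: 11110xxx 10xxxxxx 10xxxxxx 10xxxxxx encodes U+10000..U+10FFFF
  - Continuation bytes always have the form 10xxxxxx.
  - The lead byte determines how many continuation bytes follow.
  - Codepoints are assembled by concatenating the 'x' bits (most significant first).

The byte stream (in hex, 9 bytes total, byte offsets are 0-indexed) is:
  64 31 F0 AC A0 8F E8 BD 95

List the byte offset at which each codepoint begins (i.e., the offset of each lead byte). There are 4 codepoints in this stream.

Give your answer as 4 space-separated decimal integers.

Byte[0]=64: 1-byte ASCII. cp=U+0064
Byte[1]=31: 1-byte ASCII. cp=U+0031
Byte[2]=F0: 4-byte lead, need 3 cont bytes. acc=0x0
Byte[3]=AC: continuation. acc=(acc<<6)|0x2C=0x2C
Byte[4]=A0: continuation. acc=(acc<<6)|0x20=0xB20
Byte[5]=8F: continuation. acc=(acc<<6)|0x0F=0x2C80F
Completed: cp=U+2C80F (starts at byte 2)
Byte[6]=E8: 3-byte lead, need 2 cont bytes. acc=0x8
Byte[7]=BD: continuation. acc=(acc<<6)|0x3D=0x23D
Byte[8]=95: continuation. acc=(acc<<6)|0x15=0x8F55
Completed: cp=U+8F55 (starts at byte 6)

Answer: 0 1 2 6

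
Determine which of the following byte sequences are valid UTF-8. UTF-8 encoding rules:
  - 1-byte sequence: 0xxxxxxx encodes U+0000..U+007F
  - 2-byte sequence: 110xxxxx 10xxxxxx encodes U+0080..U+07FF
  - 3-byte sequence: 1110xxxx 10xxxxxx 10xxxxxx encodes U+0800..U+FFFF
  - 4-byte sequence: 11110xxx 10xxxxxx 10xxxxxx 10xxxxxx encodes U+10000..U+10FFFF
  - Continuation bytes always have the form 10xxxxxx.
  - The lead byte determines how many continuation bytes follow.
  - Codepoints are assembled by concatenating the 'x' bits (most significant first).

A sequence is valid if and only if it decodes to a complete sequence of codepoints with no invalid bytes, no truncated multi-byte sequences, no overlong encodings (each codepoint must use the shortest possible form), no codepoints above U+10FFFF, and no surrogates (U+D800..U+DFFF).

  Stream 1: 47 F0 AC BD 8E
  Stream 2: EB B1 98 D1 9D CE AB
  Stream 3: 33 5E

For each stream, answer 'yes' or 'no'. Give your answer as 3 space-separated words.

Answer: yes yes yes

Derivation:
Stream 1: decodes cleanly. VALID
Stream 2: decodes cleanly. VALID
Stream 3: decodes cleanly. VALID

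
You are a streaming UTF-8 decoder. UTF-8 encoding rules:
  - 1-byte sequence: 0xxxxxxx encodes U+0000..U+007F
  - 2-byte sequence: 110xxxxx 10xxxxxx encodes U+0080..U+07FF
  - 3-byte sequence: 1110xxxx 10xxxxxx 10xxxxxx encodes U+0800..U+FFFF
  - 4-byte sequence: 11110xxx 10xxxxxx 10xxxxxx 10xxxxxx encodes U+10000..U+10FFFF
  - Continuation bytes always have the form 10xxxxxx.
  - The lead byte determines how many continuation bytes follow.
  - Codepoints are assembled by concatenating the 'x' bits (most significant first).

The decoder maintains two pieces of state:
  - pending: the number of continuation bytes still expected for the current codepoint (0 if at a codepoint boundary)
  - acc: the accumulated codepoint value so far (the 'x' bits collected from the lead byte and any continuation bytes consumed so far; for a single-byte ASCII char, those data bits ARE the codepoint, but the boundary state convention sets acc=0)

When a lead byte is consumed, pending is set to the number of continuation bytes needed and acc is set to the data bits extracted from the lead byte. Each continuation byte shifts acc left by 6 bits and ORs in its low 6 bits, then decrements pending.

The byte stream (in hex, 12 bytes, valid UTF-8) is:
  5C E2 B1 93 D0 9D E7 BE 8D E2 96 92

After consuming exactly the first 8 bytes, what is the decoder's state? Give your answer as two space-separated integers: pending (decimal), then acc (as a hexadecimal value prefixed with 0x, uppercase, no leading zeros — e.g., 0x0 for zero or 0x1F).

Answer: 1 0x1FE

Derivation:
Byte[0]=5C: 1-byte. pending=0, acc=0x0
Byte[1]=E2: 3-byte lead. pending=2, acc=0x2
Byte[2]=B1: continuation. acc=(acc<<6)|0x31=0xB1, pending=1
Byte[3]=93: continuation. acc=(acc<<6)|0x13=0x2C53, pending=0
Byte[4]=D0: 2-byte lead. pending=1, acc=0x10
Byte[5]=9D: continuation. acc=(acc<<6)|0x1D=0x41D, pending=0
Byte[6]=E7: 3-byte lead. pending=2, acc=0x7
Byte[7]=BE: continuation. acc=(acc<<6)|0x3E=0x1FE, pending=1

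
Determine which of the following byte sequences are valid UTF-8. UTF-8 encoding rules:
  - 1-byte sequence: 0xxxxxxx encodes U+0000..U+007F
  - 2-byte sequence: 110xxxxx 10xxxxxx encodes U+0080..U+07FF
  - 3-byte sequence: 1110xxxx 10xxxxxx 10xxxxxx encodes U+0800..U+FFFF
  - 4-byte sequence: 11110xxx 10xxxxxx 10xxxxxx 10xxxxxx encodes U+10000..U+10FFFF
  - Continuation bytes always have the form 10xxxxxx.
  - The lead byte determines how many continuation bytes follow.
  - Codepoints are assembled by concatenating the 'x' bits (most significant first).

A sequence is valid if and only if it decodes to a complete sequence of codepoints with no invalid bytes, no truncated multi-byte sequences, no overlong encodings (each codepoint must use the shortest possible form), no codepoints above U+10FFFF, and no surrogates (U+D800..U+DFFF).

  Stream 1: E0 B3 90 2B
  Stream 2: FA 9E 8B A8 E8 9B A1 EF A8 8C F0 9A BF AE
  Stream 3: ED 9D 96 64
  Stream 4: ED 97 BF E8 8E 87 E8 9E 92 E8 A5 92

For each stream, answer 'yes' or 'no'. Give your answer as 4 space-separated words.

Answer: yes no yes yes

Derivation:
Stream 1: decodes cleanly. VALID
Stream 2: error at byte offset 0. INVALID
Stream 3: decodes cleanly. VALID
Stream 4: decodes cleanly. VALID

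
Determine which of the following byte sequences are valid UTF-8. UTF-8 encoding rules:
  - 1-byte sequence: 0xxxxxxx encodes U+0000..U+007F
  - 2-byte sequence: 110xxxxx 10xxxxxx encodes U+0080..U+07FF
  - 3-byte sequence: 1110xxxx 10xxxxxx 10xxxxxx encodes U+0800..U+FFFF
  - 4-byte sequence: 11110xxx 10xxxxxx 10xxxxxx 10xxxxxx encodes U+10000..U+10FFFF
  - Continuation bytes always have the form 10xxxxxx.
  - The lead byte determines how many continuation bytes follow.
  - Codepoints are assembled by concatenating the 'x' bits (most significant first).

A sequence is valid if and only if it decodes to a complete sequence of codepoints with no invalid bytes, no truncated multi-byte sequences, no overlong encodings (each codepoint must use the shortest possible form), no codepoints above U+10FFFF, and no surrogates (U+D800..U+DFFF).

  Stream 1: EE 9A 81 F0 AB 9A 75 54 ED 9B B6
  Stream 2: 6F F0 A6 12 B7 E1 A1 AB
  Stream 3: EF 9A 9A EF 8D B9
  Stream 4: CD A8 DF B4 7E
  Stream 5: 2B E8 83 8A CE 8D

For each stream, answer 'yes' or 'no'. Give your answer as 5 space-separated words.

Answer: no no yes yes yes

Derivation:
Stream 1: error at byte offset 6. INVALID
Stream 2: error at byte offset 3. INVALID
Stream 3: decodes cleanly. VALID
Stream 4: decodes cleanly. VALID
Stream 5: decodes cleanly. VALID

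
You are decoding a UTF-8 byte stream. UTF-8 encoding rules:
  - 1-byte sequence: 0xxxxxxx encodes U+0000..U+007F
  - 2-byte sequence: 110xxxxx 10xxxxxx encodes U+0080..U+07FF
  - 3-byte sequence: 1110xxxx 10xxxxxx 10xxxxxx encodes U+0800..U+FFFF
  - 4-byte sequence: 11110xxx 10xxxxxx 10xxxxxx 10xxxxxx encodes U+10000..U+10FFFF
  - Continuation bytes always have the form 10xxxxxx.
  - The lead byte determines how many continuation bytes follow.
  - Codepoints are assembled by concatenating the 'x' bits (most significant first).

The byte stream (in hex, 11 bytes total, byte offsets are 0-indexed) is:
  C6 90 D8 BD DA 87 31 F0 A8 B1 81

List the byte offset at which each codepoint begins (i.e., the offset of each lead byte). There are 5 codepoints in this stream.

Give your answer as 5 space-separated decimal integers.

Answer: 0 2 4 6 7

Derivation:
Byte[0]=C6: 2-byte lead, need 1 cont bytes. acc=0x6
Byte[1]=90: continuation. acc=(acc<<6)|0x10=0x190
Completed: cp=U+0190 (starts at byte 0)
Byte[2]=D8: 2-byte lead, need 1 cont bytes. acc=0x18
Byte[3]=BD: continuation. acc=(acc<<6)|0x3D=0x63D
Completed: cp=U+063D (starts at byte 2)
Byte[4]=DA: 2-byte lead, need 1 cont bytes. acc=0x1A
Byte[5]=87: continuation. acc=(acc<<6)|0x07=0x687
Completed: cp=U+0687 (starts at byte 4)
Byte[6]=31: 1-byte ASCII. cp=U+0031
Byte[7]=F0: 4-byte lead, need 3 cont bytes. acc=0x0
Byte[8]=A8: continuation. acc=(acc<<6)|0x28=0x28
Byte[9]=B1: continuation. acc=(acc<<6)|0x31=0xA31
Byte[10]=81: continuation. acc=(acc<<6)|0x01=0x28C41
Completed: cp=U+28C41 (starts at byte 7)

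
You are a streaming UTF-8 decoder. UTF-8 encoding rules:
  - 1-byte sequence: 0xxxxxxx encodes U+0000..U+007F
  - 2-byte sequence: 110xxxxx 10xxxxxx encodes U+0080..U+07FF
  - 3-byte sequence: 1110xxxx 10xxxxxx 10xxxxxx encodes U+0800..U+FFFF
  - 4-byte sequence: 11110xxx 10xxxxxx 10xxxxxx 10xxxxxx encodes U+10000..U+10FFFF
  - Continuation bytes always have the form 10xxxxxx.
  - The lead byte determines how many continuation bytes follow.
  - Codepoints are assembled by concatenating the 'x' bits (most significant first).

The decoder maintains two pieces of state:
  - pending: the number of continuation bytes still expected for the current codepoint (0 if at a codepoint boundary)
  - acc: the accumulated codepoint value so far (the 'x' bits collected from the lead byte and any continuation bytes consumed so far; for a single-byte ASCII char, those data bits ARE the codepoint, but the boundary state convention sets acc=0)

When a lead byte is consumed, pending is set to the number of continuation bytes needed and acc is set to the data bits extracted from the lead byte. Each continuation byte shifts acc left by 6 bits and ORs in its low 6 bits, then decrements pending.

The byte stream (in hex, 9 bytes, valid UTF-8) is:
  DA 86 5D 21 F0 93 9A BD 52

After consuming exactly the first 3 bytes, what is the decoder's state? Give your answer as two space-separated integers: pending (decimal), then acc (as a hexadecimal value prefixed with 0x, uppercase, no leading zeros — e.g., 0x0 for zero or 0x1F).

Answer: 0 0x0

Derivation:
Byte[0]=DA: 2-byte lead. pending=1, acc=0x1A
Byte[1]=86: continuation. acc=(acc<<6)|0x06=0x686, pending=0
Byte[2]=5D: 1-byte. pending=0, acc=0x0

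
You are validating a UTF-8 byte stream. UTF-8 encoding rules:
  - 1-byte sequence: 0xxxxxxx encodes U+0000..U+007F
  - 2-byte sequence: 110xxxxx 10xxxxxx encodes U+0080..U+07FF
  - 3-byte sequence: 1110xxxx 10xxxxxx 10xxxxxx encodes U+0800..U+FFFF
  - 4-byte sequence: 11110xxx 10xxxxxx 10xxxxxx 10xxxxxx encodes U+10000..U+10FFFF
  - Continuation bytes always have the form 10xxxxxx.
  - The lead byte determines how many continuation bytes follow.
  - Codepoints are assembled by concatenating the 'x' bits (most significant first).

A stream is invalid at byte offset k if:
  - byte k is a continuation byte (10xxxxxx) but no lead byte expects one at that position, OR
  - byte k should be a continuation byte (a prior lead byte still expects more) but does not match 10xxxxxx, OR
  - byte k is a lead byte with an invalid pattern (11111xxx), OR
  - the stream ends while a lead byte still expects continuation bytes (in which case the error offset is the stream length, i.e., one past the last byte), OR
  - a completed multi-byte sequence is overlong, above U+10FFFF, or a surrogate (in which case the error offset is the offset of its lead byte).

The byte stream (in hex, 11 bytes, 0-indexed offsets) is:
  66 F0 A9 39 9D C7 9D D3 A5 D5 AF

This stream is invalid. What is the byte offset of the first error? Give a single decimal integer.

Answer: 3

Derivation:
Byte[0]=66: 1-byte ASCII. cp=U+0066
Byte[1]=F0: 4-byte lead, need 3 cont bytes. acc=0x0
Byte[2]=A9: continuation. acc=(acc<<6)|0x29=0x29
Byte[3]=39: expected 10xxxxxx continuation. INVALID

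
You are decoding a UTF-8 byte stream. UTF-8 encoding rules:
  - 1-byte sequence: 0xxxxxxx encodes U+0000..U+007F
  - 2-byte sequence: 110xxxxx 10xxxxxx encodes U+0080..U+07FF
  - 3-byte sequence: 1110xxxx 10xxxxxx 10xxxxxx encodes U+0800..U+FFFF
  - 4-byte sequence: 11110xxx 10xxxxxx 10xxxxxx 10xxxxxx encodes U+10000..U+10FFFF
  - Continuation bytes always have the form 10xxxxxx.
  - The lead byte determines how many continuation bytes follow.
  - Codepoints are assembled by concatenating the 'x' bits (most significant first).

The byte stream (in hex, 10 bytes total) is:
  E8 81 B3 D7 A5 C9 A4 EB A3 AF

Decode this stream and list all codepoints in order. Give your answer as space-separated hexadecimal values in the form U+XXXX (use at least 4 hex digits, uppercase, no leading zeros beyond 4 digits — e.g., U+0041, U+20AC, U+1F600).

Answer: U+8073 U+05E5 U+0264 U+B8EF

Derivation:
Byte[0]=E8: 3-byte lead, need 2 cont bytes. acc=0x8
Byte[1]=81: continuation. acc=(acc<<6)|0x01=0x201
Byte[2]=B3: continuation. acc=(acc<<6)|0x33=0x8073
Completed: cp=U+8073 (starts at byte 0)
Byte[3]=D7: 2-byte lead, need 1 cont bytes. acc=0x17
Byte[4]=A5: continuation. acc=(acc<<6)|0x25=0x5E5
Completed: cp=U+05E5 (starts at byte 3)
Byte[5]=C9: 2-byte lead, need 1 cont bytes. acc=0x9
Byte[6]=A4: continuation. acc=(acc<<6)|0x24=0x264
Completed: cp=U+0264 (starts at byte 5)
Byte[7]=EB: 3-byte lead, need 2 cont bytes. acc=0xB
Byte[8]=A3: continuation. acc=(acc<<6)|0x23=0x2E3
Byte[9]=AF: continuation. acc=(acc<<6)|0x2F=0xB8EF
Completed: cp=U+B8EF (starts at byte 7)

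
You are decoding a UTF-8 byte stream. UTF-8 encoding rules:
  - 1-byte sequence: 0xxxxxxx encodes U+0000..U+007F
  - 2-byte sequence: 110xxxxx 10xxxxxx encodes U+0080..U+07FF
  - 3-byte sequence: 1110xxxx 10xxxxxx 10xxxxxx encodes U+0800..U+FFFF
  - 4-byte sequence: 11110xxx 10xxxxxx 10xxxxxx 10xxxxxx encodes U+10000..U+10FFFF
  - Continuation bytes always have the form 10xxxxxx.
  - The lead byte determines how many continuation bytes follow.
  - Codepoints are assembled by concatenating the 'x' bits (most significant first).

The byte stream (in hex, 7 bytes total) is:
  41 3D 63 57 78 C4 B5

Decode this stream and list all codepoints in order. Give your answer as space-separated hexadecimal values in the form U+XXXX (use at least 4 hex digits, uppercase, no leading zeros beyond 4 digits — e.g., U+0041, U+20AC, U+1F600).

Byte[0]=41: 1-byte ASCII. cp=U+0041
Byte[1]=3D: 1-byte ASCII. cp=U+003D
Byte[2]=63: 1-byte ASCII. cp=U+0063
Byte[3]=57: 1-byte ASCII. cp=U+0057
Byte[4]=78: 1-byte ASCII. cp=U+0078
Byte[5]=C4: 2-byte lead, need 1 cont bytes. acc=0x4
Byte[6]=B5: continuation. acc=(acc<<6)|0x35=0x135
Completed: cp=U+0135 (starts at byte 5)

Answer: U+0041 U+003D U+0063 U+0057 U+0078 U+0135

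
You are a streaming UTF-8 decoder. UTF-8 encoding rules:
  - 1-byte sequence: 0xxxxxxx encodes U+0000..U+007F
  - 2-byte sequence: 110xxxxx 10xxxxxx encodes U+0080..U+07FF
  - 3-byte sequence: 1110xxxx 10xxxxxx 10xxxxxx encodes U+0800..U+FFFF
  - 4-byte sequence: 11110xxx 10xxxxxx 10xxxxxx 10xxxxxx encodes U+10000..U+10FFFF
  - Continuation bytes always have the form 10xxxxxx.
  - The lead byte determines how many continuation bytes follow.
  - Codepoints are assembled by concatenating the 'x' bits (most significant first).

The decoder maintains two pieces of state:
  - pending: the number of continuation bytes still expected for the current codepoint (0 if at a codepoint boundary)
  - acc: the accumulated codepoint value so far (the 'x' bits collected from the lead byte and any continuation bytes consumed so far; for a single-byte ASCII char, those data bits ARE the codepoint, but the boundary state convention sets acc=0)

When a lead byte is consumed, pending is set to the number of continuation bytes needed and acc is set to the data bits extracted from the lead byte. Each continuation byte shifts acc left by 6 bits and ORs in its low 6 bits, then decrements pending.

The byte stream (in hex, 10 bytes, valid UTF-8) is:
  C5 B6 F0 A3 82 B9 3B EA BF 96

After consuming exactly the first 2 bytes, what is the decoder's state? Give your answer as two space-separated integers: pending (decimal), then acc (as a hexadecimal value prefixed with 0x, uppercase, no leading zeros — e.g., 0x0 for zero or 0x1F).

Byte[0]=C5: 2-byte lead. pending=1, acc=0x5
Byte[1]=B6: continuation. acc=(acc<<6)|0x36=0x176, pending=0

Answer: 0 0x176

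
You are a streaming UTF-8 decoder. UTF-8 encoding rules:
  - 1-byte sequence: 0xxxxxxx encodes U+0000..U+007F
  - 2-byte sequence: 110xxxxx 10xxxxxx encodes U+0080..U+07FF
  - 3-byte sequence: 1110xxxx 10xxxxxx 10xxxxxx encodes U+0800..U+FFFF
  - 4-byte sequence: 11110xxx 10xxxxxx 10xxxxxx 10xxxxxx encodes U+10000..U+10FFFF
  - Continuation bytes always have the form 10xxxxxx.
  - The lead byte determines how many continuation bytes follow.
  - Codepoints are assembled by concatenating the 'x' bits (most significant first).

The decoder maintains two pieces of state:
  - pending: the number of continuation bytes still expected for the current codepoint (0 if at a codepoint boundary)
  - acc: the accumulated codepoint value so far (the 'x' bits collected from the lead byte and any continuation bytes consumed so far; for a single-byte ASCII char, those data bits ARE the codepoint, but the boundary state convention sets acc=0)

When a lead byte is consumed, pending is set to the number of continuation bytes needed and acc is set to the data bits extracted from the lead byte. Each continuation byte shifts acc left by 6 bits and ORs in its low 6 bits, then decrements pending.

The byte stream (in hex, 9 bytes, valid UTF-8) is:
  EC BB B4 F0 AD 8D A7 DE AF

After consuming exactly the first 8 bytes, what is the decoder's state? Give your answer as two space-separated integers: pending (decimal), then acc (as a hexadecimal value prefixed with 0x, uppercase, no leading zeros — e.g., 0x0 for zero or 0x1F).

Answer: 1 0x1E

Derivation:
Byte[0]=EC: 3-byte lead. pending=2, acc=0xC
Byte[1]=BB: continuation. acc=(acc<<6)|0x3B=0x33B, pending=1
Byte[2]=B4: continuation. acc=(acc<<6)|0x34=0xCEF4, pending=0
Byte[3]=F0: 4-byte lead. pending=3, acc=0x0
Byte[4]=AD: continuation. acc=(acc<<6)|0x2D=0x2D, pending=2
Byte[5]=8D: continuation. acc=(acc<<6)|0x0D=0xB4D, pending=1
Byte[6]=A7: continuation. acc=(acc<<6)|0x27=0x2D367, pending=0
Byte[7]=DE: 2-byte lead. pending=1, acc=0x1E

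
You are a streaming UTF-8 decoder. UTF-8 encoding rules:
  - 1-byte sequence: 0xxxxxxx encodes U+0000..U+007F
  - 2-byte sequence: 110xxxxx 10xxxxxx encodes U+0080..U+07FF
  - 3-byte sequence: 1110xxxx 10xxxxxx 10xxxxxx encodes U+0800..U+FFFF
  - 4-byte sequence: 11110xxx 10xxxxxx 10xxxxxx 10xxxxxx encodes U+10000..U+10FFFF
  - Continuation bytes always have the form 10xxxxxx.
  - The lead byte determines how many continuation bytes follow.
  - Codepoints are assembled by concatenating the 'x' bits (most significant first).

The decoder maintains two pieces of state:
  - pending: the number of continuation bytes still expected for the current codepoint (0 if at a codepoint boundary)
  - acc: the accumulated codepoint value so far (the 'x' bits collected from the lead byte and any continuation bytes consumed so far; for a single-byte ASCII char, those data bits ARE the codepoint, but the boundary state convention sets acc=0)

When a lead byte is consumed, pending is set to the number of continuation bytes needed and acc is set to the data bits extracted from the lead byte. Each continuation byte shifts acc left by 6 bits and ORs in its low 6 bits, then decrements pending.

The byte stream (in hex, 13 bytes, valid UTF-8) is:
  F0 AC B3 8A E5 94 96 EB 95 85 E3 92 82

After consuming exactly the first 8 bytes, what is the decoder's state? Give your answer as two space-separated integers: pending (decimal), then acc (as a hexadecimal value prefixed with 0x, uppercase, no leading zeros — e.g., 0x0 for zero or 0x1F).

Byte[0]=F0: 4-byte lead. pending=3, acc=0x0
Byte[1]=AC: continuation. acc=(acc<<6)|0x2C=0x2C, pending=2
Byte[2]=B3: continuation. acc=(acc<<6)|0x33=0xB33, pending=1
Byte[3]=8A: continuation. acc=(acc<<6)|0x0A=0x2CCCA, pending=0
Byte[4]=E5: 3-byte lead. pending=2, acc=0x5
Byte[5]=94: continuation. acc=(acc<<6)|0x14=0x154, pending=1
Byte[6]=96: continuation. acc=(acc<<6)|0x16=0x5516, pending=0
Byte[7]=EB: 3-byte lead. pending=2, acc=0xB

Answer: 2 0xB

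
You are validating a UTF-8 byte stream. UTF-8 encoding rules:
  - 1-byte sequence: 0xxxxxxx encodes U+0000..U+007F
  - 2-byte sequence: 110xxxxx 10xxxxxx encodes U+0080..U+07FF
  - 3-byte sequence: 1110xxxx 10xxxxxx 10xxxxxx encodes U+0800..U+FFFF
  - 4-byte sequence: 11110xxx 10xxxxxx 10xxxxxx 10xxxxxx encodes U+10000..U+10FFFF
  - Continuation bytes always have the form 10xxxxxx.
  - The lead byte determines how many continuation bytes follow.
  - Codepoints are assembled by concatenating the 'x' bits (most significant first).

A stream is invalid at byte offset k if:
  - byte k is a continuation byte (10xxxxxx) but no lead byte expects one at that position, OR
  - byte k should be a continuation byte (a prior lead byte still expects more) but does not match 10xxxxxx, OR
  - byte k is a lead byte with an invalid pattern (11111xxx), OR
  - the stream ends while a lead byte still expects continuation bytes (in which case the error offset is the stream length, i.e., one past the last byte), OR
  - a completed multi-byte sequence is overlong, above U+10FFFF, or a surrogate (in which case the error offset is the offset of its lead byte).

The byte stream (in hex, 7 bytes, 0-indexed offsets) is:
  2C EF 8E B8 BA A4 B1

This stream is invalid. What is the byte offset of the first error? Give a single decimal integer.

Answer: 4

Derivation:
Byte[0]=2C: 1-byte ASCII. cp=U+002C
Byte[1]=EF: 3-byte lead, need 2 cont bytes. acc=0xF
Byte[2]=8E: continuation. acc=(acc<<6)|0x0E=0x3CE
Byte[3]=B8: continuation. acc=(acc<<6)|0x38=0xF3B8
Completed: cp=U+F3B8 (starts at byte 1)
Byte[4]=BA: INVALID lead byte (not 0xxx/110x/1110/11110)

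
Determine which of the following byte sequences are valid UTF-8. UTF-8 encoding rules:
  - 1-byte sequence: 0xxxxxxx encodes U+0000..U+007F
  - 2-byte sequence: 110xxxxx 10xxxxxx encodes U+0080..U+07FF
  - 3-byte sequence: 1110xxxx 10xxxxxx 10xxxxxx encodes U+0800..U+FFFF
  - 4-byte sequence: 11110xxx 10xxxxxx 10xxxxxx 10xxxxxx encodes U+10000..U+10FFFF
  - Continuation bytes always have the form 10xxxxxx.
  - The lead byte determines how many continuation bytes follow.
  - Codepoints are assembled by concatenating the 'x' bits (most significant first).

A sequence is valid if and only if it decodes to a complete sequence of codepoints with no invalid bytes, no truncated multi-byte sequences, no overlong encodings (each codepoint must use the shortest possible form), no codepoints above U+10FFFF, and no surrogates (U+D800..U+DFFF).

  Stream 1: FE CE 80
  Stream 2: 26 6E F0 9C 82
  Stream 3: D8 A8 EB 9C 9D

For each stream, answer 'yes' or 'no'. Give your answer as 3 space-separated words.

Answer: no no yes

Derivation:
Stream 1: error at byte offset 0. INVALID
Stream 2: error at byte offset 5. INVALID
Stream 3: decodes cleanly. VALID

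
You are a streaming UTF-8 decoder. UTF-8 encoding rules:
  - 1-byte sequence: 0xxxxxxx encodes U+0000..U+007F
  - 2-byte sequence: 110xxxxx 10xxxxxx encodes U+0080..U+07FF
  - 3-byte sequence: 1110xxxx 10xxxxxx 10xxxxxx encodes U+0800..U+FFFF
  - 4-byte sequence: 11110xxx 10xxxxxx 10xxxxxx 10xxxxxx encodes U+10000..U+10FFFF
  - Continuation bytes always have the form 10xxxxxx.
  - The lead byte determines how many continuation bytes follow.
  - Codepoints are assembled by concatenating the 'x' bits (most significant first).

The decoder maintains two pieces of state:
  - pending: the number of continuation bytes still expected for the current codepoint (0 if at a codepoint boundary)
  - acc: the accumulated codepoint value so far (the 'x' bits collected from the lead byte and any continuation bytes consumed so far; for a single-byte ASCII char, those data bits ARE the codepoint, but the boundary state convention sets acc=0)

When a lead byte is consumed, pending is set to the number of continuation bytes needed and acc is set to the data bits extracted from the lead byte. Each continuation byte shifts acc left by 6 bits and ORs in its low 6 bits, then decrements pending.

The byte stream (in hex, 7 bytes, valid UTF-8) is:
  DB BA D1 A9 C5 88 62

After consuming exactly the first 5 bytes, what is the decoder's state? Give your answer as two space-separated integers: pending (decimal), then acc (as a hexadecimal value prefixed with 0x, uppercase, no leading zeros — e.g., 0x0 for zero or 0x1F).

Byte[0]=DB: 2-byte lead. pending=1, acc=0x1B
Byte[1]=BA: continuation. acc=(acc<<6)|0x3A=0x6FA, pending=0
Byte[2]=D1: 2-byte lead. pending=1, acc=0x11
Byte[3]=A9: continuation. acc=(acc<<6)|0x29=0x469, pending=0
Byte[4]=C5: 2-byte lead. pending=1, acc=0x5

Answer: 1 0x5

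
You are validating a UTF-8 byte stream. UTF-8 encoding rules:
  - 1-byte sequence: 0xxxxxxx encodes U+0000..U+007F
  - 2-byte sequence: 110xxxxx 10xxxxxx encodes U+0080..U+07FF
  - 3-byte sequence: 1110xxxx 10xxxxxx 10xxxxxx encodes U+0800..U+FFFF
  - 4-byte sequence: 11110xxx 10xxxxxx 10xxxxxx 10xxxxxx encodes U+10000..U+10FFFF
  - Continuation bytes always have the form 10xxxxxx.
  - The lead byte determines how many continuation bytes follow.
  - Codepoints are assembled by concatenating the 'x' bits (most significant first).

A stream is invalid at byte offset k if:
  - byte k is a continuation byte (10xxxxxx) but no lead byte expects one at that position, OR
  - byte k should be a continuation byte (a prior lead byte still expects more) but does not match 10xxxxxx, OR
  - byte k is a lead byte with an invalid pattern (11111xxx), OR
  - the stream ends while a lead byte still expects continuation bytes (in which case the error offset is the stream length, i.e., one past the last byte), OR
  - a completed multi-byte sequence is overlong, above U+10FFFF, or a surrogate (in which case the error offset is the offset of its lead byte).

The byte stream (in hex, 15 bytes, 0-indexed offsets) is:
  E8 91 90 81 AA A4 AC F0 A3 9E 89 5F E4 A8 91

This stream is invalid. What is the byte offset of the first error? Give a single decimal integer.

Byte[0]=E8: 3-byte lead, need 2 cont bytes. acc=0x8
Byte[1]=91: continuation. acc=(acc<<6)|0x11=0x211
Byte[2]=90: continuation. acc=(acc<<6)|0x10=0x8450
Completed: cp=U+8450 (starts at byte 0)
Byte[3]=81: INVALID lead byte (not 0xxx/110x/1110/11110)

Answer: 3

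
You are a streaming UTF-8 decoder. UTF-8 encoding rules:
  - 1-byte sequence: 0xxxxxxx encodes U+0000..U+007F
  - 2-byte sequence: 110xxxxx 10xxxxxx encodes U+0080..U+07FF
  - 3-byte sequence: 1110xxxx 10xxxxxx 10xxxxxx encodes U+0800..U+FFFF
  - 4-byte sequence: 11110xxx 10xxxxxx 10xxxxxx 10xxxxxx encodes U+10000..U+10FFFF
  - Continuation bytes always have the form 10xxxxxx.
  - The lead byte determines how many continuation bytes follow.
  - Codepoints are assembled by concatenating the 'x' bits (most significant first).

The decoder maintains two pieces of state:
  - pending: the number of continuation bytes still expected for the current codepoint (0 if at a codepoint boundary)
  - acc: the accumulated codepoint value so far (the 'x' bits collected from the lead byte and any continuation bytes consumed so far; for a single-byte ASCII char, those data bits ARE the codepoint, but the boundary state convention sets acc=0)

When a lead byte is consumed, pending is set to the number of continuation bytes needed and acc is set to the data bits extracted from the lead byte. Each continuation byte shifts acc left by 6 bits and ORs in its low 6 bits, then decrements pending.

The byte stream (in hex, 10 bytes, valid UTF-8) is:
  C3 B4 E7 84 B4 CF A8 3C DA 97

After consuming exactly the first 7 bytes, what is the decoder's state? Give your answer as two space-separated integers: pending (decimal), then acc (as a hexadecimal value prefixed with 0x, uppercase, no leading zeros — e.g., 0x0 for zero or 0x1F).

Byte[0]=C3: 2-byte lead. pending=1, acc=0x3
Byte[1]=B4: continuation. acc=(acc<<6)|0x34=0xF4, pending=0
Byte[2]=E7: 3-byte lead. pending=2, acc=0x7
Byte[3]=84: continuation. acc=(acc<<6)|0x04=0x1C4, pending=1
Byte[4]=B4: continuation. acc=(acc<<6)|0x34=0x7134, pending=0
Byte[5]=CF: 2-byte lead. pending=1, acc=0xF
Byte[6]=A8: continuation. acc=(acc<<6)|0x28=0x3E8, pending=0

Answer: 0 0x3E8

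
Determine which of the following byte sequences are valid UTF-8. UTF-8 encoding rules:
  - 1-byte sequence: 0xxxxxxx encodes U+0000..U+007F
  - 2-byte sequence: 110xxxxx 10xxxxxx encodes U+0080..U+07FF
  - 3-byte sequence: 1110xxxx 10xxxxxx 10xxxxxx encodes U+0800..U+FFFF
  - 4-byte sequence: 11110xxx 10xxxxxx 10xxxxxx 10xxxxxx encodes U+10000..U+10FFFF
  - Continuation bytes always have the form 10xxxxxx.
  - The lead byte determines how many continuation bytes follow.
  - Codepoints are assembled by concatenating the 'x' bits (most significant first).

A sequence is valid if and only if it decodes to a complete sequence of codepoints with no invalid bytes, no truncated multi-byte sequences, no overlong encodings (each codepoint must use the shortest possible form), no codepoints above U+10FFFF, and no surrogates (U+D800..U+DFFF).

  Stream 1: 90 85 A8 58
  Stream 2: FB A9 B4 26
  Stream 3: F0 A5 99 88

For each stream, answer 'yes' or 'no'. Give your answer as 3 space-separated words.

Stream 1: error at byte offset 0. INVALID
Stream 2: error at byte offset 0. INVALID
Stream 3: decodes cleanly. VALID

Answer: no no yes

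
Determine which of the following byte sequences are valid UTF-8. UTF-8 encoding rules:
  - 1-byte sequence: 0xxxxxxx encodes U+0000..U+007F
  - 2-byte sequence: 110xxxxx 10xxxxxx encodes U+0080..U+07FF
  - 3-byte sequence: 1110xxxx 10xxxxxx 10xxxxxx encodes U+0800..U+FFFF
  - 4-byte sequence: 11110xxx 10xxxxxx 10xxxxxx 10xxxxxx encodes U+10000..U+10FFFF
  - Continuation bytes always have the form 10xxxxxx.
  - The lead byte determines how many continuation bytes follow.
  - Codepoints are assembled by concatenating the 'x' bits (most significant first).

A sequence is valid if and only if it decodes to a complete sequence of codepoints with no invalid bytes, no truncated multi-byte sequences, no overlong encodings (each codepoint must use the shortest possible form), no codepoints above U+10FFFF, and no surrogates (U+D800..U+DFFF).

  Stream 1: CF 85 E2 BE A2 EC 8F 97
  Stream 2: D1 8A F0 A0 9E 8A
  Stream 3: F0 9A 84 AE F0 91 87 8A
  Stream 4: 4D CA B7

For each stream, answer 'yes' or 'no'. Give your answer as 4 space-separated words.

Answer: yes yes yes yes

Derivation:
Stream 1: decodes cleanly. VALID
Stream 2: decodes cleanly. VALID
Stream 3: decodes cleanly. VALID
Stream 4: decodes cleanly. VALID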